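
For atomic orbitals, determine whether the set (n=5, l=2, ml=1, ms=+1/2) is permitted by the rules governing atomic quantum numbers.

n = 5 is a positive integer. l = 2 satisfies 0 ≤ l ≤ n−1 = 4. ml = 1 lies in the range −l … +l (here −2 … 2). ms = +1/2 is one of ±1/2.
All four constraints are satisfied.

Yes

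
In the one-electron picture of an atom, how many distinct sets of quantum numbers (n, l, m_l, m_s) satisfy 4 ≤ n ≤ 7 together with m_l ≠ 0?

Count contributing orbitals for each principal shell:
n=4 → 12; n=5 → 20; n=6 → 30; n=7 → 42.
Orbitals: 12 + 20 + 30 + 42 = 104. Including both spin states (m_s = ±1/2) gives 2 × 104 = 208 states.

208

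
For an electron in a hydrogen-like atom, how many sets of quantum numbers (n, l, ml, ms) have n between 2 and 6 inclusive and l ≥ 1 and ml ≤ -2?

Go shell by shell, enumerating (l, ml) with l ≥ 1 and ml ≤ -2:
n=3 → 1; n=4 → 3; n=5 → 6; n=6 → 10.
Orbitals: 1 + 3 + 6 + 10 = 20. Including both spin states (ms = ±1/2) gives 2 × 20 = 40 states.

40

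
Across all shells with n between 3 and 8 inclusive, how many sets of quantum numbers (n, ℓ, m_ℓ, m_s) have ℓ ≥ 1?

386

Count contributing orbitals for each principal shell:
n=3 → 8; n=4 → 15; n=5 → 24; n=6 → 35; n=7 → 48; n=8 → 63.
Orbitals: 8 + 15 + 24 + 35 + 48 + 63 = 193. Including both spin states (m_s = ±1/2) gives 2 × 193 = 386 states.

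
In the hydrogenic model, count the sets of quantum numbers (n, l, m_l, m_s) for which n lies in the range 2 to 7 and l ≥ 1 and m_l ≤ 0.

154

Count contributing orbitals for each principal shell:
n=2 → 2; n=3 → 5; n=4 → 9; n=5 → 14; n=6 → 20; n=7 → 27.
Orbitals: 2 + 5 + 9 + 14 + 20 + 27 = 77. Including both spin states (m_s = ±1/2) gives 2 × 77 = 154 states.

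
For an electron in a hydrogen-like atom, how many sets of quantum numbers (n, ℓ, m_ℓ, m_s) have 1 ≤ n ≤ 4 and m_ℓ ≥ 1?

For each n in the range, tally the orbitals obeying m_ℓ ≥ 1:
n=2 → 1; n=3 → 3; n=4 → 6.
Orbitals: 1 + 3 + 6 = 10. Including both spin states (m_s = ±1/2) gives 2 × 10 = 20 states.

20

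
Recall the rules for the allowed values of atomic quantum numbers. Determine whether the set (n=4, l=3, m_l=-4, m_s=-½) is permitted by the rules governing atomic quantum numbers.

Not allowed

The magnetic quantum number must satisfy −l ≤ m_l ≤ l. With l = 3, m_l can only be -3, -2, -1, 0, 1, 2, 3, so m_l = -4 is forbidden.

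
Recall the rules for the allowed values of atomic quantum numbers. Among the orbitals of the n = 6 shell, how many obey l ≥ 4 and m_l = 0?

The n = 6 shell has l = 0 through 5; check each.
Per l-value: l=4 → 1; l=5 → 1.
Total orbitals: 1 + 1 = 2.

2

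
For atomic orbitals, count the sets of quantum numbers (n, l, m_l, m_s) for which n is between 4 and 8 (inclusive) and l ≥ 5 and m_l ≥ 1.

68

Count contributing orbitals for each principal shell:
n=6 → 5; n=7 → 11; n=8 → 18.
Orbitals: 5 + 11 + 18 = 34. Including both spin states (m_s = ±1/2) gives 2 × 34 = 68 states.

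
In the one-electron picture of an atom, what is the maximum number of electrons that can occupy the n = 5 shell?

50

A shell holds 2n² electrons: 2 × 5² = 2 × 25 = 50.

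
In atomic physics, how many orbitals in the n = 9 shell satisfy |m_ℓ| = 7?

For n = 9, ℓ ranges over 0 … 8.
Per ℓ-value: ℓ=7 → 2; ℓ=8 → 2.
Total orbitals: 2 + 2 = 4.

4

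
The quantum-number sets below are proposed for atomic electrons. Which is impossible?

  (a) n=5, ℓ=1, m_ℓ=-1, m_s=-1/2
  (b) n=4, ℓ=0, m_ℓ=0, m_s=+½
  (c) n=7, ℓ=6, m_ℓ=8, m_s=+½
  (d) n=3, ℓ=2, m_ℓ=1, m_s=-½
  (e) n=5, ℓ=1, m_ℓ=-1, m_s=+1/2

(c) has |m_ℓ| = 8 > ℓ = 6, violating −ℓ ≤ m_ℓ ≤ ℓ.
The remaining sets (a), (b), (d), (e) satisfy all four rules.

(c)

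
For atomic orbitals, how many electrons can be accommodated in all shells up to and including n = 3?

Total orbitals = 1² + 2² + 3² = 14. Doubling for spin gives 28 electrons.

28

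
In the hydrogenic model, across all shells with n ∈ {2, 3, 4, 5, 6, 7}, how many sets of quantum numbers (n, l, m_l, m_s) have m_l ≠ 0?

Treat each shell separately and count matching orbitals:
n=2 → 2; n=3 → 6; n=4 → 12; n=5 → 20; n=6 → 30; n=7 → 42.
Orbitals: 2 + 6 + 12 + 20 + 30 + 42 = 112. Including both spin states (m_s = ±1/2) gives 2 × 112 = 224 states.

224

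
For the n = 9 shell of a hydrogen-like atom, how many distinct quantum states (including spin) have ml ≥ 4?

The n = 9 shell has l = 0 through 8; check each.
Orbitals with ml ≥ 4, by l: l=4 → 1; l=5 → 2; l=6 → 3; l=7 → 4; l=8 → 5.
Orbitals: 1 + 2 + 3 + 4 + 5 = 15. Each orbital carries two spin states, so 15 × 2 = 30 states.

30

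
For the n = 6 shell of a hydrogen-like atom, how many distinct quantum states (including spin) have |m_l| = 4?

8

Contributions: l=4 → 2; l=5 → 2.
Orbitals: 2 + 2 = 4. Each orbital carries two spin states, so 4 × 2 = 8 states.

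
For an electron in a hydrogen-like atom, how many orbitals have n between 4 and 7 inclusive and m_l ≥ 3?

20

Count contributing orbitals for each principal shell:
n=4 → 1; n=5 → 3; n=6 → 6; n=7 → 10.
Total orbitals: 1 + 3 + 6 + 10 = 20.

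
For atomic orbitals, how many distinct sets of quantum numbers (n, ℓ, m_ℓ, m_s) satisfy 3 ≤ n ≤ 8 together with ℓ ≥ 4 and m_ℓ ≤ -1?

Per-shell orbital counts meeting the constraint:
n=5 → 4; n=6 → 9; n=7 → 15; n=8 → 22.
Orbitals: 4 + 9 + 15 + 22 = 50. Including both spin states (m_s = ±1/2) gives 2 × 50 = 100 states.

100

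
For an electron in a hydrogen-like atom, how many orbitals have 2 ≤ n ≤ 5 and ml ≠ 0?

Treat each shell separately and count matching orbitals:
n=2 → 2; n=3 → 6; n=4 → 12; n=5 → 20.
Total orbitals: 2 + 6 + 12 + 20 = 40.

40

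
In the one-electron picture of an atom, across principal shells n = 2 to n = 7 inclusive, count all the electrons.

278

Shell n has n² orbitals: 2²=4 + 3²=9 + 4²=16 + 5²=25 + 6²=36 + 7²=49 = 139 orbitals.
Two spin states per orbital: 2 × 139 = 278 electrons.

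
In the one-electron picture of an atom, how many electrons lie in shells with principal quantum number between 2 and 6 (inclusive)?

Shell n has n² orbitals: 2²=4 + 3²=9 + 4²=16 + 5²=25 + 6²=36 = 90 orbitals.
Two spin states per orbital: 2 × 90 = 180 electrons.

180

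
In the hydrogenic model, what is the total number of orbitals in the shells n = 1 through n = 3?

14

Shell n has n² orbitals: 1²=1 + 2²=4 + 3²=9 = 14 orbitals.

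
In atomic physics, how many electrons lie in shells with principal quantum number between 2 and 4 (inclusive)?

Shell n has n² orbitals: 2²=4 + 3²=9 + 4²=16 = 29 orbitals.
Two spin states per orbital: 2 × 29 = 58 electrons.

58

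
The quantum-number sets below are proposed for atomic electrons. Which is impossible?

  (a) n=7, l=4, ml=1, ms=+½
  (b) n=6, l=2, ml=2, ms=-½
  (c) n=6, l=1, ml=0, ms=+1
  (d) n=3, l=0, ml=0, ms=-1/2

(c) has ms = +1, but an electron's spin must be ±1/2.
The remaining sets (a), (b), (d) satisfy all four rules.

(c)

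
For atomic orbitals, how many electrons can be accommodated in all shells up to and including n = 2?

Total orbitals = 1² + 2² = 5. Doubling for spin gives 10 electrons.

10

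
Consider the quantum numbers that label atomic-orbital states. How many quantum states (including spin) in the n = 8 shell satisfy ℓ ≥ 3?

Orbitals with ℓ ≥ 3, by ℓ: ℓ=3 → 7; ℓ=4 → 9; ℓ=5 → 11; ℓ=6 → 13; ℓ=7 → 15.
Orbitals: 7 + 9 + 11 + 13 + 15 = 55. Each orbital carries two spin states, so 55 × 2 = 110 states.

110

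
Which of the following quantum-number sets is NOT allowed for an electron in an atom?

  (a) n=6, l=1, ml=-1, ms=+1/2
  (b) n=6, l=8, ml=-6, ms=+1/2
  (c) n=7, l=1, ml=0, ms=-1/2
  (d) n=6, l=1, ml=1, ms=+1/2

(b) has l = 8 ≥ n = 6, violating 0 ≤ l ≤ n−1.
The remaining sets (a), (c), (d) satisfy all four rules.

(b)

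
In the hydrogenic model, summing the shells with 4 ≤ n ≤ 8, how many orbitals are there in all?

Shell n has n² orbitals: 4²=16 + 5²=25 + 6²=36 + 7²=49 + 8²=64 = 190 orbitals.

190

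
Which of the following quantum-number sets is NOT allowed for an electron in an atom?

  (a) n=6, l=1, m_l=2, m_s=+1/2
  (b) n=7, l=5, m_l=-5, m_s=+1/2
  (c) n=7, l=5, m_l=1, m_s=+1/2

(a) has |m_l| = 2 > l = 1, violating −l ≤ m_l ≤ l.
The remaining sets (b), (c) satisfy all four rules.

(a)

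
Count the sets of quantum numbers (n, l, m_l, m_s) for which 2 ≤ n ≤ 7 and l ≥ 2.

230

Per-shell orbital counts meeting the constraint:
n=3 → 5; n=4 → 12; n=5 → 21; n=6 → 32; n=7 → 45.
Orbitals: 5 + 12 + 21 + 32 + 45 = 115. Including both spin states (m_s = ±1/2) gives 2 × 115 = 230 states.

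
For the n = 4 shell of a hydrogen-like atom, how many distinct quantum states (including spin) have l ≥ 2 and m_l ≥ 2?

6

The n = 4 shell has l = 0 through 3; check each.
The (l, m_l) pairs meeting l ≥ 2 and m_l ≥ 2 give: l=2 → 1; l=3 → 2.
Orbitals: 1 + 2 = 3. Each orbital carries two spin states, so 3 × 2 = 6 states.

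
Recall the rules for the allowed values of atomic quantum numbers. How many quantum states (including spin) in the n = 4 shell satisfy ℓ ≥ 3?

14

Go through ℓ = 0, …, 3 (the values permitted for n = 4).
Per ℓ-value: ℓ=3 → 7.
Orbitals: 7. Each orbital carries two spin states, so 7 × 2 = 14 states.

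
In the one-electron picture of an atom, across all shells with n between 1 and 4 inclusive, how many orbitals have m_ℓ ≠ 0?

20

Per-shell orbital counts meeting the constraint:
n=2 → 2; n=3 → 6; n=4 → 12.
Total orbitals: 2 + 6 + 12 = 20.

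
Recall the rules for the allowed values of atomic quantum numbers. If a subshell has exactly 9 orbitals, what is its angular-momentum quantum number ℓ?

2ℓ+1 = 9 gives ℓ = 4.

ℓ = 4 (g)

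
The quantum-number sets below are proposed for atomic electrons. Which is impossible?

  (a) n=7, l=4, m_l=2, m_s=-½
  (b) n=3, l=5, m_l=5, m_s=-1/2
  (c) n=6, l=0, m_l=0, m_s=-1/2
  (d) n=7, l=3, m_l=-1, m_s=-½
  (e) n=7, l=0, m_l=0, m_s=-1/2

(b)

(b) has l = 5 ≥ n = 3, violating 0 ≤ l ≤ n−1.
The remaining sets (a), (c), (d), (e) satisfy all four rules.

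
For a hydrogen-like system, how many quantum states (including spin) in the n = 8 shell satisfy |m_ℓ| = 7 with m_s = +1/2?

The (ℓ, m_ℓ) pairs meeting |m_ℓ| = 7 give: ℓ=7 → 2.
Orbitals: 2. With m_s fixed to a single value there is one state per orbital, giving 2 states.

2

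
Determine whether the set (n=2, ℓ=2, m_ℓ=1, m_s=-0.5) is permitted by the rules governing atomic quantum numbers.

The orbital quantum number must satisfy 0 ≤ ℓ ≤ n−1. With n = 2 the allowed ℓ values are 0, 1, so ℓ = 2 is out of range.

No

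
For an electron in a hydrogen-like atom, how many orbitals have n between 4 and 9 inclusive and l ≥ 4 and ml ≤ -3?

50

Work shell by shell — for each n, count the (l, ml) pairs that satisfy l ≥ 4 and ml ≤ -3:
n=5 → 2; n=6 → 5; n=7 → 9; n=8 → 14; n=9 → 20.
Total orbitals: 2 + 5 + 9 + 14 + 20 = 50.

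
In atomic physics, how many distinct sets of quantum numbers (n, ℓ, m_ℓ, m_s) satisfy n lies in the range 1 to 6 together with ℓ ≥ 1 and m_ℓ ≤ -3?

Per-shell orbital counts meeting the constraint:
n=4 → 1; n=5 → 3; n=6 → 6.
Orbitals: 1 + 3 + 6 = 10. Including both spin states (m_s = ±1/2) gives 2 × 10 = 20 states.

20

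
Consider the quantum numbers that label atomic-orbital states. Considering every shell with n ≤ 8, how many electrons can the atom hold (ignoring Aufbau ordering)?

Total orbitals = 1² + 2² + 3² + 4² + 5² + 6² + 7² + 8² = 204. Doubling for spin gives 408 electrons.

408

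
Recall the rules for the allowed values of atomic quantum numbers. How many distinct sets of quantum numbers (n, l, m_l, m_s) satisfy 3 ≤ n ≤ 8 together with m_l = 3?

Treat each shell separately and count matching orbitals:
n=4 → 1; n=5 → 2; n=6 → 3; n=7 → 4; n=8 → 5.
Orbitals: 1 + 2 + 3 + 4 + 5 = 15. Including both spin states (m_s = ±1/2) gives 2 × 15 = 30 states.

30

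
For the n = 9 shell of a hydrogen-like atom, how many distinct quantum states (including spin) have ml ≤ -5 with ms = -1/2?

10

Go through l = 0, …, 8 (the values permitted for n = 9).
Orbitals with ml ≤ -5, by l: l=5 → 1; l=6 → 2; l=7 → 3; l=8 → 4.
Orbitals: 1 + 2 + 3 + 4 = 10. With ms fixed to a single value there is one state per orbital, giving 10 states.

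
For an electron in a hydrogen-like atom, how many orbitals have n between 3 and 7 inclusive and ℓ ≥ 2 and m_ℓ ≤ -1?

50

Treat each shell separately and count matching orbitals:
n=3 → 2; n=4 → 5; n=5 → 9; n=6 → 14; n=7 → 20.
Total orbitals: 2 + 5 + 9 + 14 + 20 = 50.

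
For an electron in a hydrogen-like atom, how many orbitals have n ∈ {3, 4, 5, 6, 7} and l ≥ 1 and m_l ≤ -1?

For each n in the range, tally the orbitals obeying l ≥ 1 and m_l ≤ -1:
n=3 → 3; n=4 → 6; n=5 → 10; n=6 → 15; n=7 → 21.
Total orbitals: 3 + 6 + 10 + 15 + 21 = 55.

55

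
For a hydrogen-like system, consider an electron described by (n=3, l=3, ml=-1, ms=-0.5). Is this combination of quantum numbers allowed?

The orbital quantum number must satisfy 0 ≤ l ≤ n−1. With n = 3 the allowed l values are 0, 1, 2, so l = 3 is out of range.

Invalid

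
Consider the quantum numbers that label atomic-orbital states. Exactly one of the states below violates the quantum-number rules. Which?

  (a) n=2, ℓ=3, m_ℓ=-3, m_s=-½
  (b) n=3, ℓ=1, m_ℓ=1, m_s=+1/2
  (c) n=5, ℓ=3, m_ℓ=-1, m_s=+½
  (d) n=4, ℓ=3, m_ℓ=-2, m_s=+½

(a) has ℓ = 3 ≥ n = 2, violating 0 ≤ ℓ ≤ n−1.
The remaining sets (b), (c), (d) satisfy all four rules.

(a)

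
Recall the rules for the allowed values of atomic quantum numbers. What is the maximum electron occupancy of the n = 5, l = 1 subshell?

6

A subshell with l = 1 has 2l+1 = 3 orbitals, each holding 2 electrons (spin ±1/2), so 3 × 2 = 6.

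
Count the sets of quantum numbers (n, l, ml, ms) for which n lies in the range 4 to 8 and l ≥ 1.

For each n in the range, tally the orbitals obeying l ≥ 1:
n=4 → 15; n=5 → 24; n=6 → 35; n=7 → 48; n=8 → 63.
Orbitals: 15 + 24 + 35 + 48 + 63 = 185. Including both spin states (ms = ±1/2) gives 2 × 185 = 370 states.

370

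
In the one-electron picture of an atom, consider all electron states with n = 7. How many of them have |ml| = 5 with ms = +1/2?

Contributions: l=5 → 2; l=6 → 2.
Orbitals: 2 + 2 = 4. With ms fixed to a single value there is one state per orbital, giving 4 states.

4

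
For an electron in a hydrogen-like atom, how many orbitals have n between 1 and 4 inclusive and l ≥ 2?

Go shell by shell, enumerating (l, ml) with l ≥ 2:
n=3 → 5; n=4 → 12.
Total orbitals: 5 + 12 = 17.

17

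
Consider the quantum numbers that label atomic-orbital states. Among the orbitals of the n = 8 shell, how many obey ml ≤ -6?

3

With n = 8 the allowed l are 0, 1, …, 7.
The (l, ml) pairs meeting ml ≤ -6 give: l=6 → 1; l=7 → 2.
Total orbitals: 1 + 2 = 3.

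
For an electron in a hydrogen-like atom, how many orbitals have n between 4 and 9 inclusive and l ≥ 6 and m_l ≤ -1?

For each n in the range, tally the orbitals obeying l ≥ 6 and m_l ≤ -1:
n=7 → 6; n=8 → 13; n=9 → 21.
Total orbitals: 6 + 13 + 21 = 40.

40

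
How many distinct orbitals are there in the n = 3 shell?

9

The n = 3 shell contains n² = 3² = 9 orbitals.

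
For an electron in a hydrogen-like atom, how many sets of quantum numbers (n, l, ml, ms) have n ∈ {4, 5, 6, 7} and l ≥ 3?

180

For each n in the range, tally the orbitals obeying l ≥ 3:
n=4 → 7; n=5 → 16; n=6 → 27; n=7 → 40.
Orbitals: 7 + 16 + 27 + 40 = 90. Including both spin states (ms = ±1/2) gives 2 × 90 = 180 states.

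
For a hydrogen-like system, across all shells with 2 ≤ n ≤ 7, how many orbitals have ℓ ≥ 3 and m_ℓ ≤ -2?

Work shell by shell — for each n, count the (ℓ, m_ℓ) pairs that satisfy ℓ ≥ 3 and m_ℓ ≤ -2:
n=4 → 2; n=5 → 5; n=6 → 9; n=7 → 14.
Total orbitals: 2 + 5 + 9 + 14 = 30.

30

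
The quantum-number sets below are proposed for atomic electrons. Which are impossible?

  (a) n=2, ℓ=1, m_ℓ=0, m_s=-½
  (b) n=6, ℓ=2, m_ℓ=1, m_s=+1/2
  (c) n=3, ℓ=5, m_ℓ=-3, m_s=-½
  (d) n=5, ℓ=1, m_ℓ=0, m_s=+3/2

(c) and (d)

(c) has ℓ = 5 ≥ n = 3, violating 0 ≤ ℓ ≤ n−1.
(d) has m_s = +3/2, but an electron's spin must be ±1/2.
The remaining sets (a), (b) satisfy all four rules.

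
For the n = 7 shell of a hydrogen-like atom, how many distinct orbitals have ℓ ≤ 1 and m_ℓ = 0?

With n = 7 the allowed ℓ are 0, 1, …, 6.
Orbitals with ℓ ≤ 1 and m_ℓ = 0, by ℓ: ℓ=0 → 1; ℓ=1 → 1.
Total orbitals: 1 + 1 = 2.

2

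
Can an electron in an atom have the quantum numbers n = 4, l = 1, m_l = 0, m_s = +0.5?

Yes

n = 4 is a positive integer. l = 1 satisfies 0 ≤ l ≤ n−1 = 3. m_l = 0 lies in the range −l … +l (here −1 … 1). m_s = +1/2 is one of ±1/2.
All four constraints are satisfied.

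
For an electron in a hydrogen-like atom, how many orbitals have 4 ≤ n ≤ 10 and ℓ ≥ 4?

For each n in the range, tally the orbitals obeying ℓ ≥ 4:
n=5 → 9; n=6 → 20; n=7 → 33; n=8 → 48; n=9 → 65; n=10 → 84.
Total orbitals: 9 + 20 + 33 + 48 + 65 + 84 = 259.

259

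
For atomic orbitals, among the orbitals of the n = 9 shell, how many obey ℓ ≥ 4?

65

Go through ℓ = 0, …, 8 (the values permitted for n = 9).
Orbitals with ℓ ≥ 4, by ℓ: ℓ=4 → 9; ℓ=5 → 11; ℓ=6 → 13; ℓ=7 → 15; ℓ=8 → 17.
Total orbitals: 9 + 11 + 13 + 15 + 17 = 65.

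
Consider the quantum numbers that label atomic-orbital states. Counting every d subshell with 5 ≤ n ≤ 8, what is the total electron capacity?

A d subshell (l = 2) exists for every n ≥ 3, so shells n = 5, 6, 7, 8 each contribute one — 4 subshells.
Since each d subshell holds 2(2·2+1) = 10 electrons, the total is 4 × 10 = 40.

40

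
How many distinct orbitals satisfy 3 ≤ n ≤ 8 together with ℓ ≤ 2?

For each n in the range, tally the orbitals obeying ℓ ≤ 2:
n=3 → 9; n=4 → 9; n=5 → 9; n=6 → 9; n=7 → 9; n=8 → 9.
Total orbitals: 9 + 9 + 9 + 9 + 9 + 9 = 54.

54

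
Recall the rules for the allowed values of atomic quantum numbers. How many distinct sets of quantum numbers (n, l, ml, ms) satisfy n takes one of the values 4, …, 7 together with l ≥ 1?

244

Treat each shell separately and count matching orbitals:
n=4 → 15; n=5 → 24; n=6 → 35; n=7 → 48.
Orbitals: 15 + 24 + 35 + 48 = 122. Including both spin states (ms = ±1/2) gives 2 × 122 = 244 states.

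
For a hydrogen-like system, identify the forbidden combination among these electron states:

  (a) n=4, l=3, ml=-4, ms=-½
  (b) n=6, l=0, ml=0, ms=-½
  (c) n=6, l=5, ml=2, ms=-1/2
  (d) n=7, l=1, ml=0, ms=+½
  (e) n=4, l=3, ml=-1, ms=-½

(a)

(a) has |ml| = 4 > l = 3, violating −l ≤ ml ≤ l.
The remaining sets (b), (c), (d), (e) satisfy all four rules.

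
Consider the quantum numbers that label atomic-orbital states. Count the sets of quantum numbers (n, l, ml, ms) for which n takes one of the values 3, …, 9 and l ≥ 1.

For each n in the range, tally the orbitals obeying l ≥ 1:
n=3 → 8; n=4 → 15; n=5 → 24; n=6 → 35; n=7 → 48; n=8 → 63; n=9 → 80.
Orbitals: 8 + 15 + 24 + 35 + 48 + 63 + 80 = 273. Including both spin states (ms = ±1/2) gives 2 × 273 = 546 states.

546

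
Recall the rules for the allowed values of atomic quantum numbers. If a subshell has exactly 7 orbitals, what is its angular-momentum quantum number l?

l = 3

2l+1 = 7 gives l = 3.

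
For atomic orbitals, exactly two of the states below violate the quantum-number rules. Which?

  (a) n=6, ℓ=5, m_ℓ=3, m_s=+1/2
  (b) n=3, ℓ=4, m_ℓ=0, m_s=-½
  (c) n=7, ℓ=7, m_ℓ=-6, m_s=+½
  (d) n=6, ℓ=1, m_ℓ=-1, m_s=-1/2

(b) has ℓ = 4 ≥ n = 3, violating 0 ≤ ℓ ≤ n−1.
(c) has ℓ = 7 ≥ n = 7, violating 0 ≤ ℓ ≤ n−1.
The remaining sets (a), (d) satisfy all four rules.

(b) and (c)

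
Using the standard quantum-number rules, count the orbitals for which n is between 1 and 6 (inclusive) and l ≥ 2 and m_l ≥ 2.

20

Treat each shell separately and count matching orbitals:
n=3 → 1; n=4 → 3; n=5 → 6; n=6 → 10.
Total orbitals: 1 + 3 + 6 + 10 = 20.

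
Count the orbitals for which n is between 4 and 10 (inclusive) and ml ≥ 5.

35

For each n in the range, tally the orbitals obeying ml ≥ 5:
n=6 → 1; n=7 → 3; n=8 → 6; n=9 → 10; n=10 → 15.
Total orbitals: 1 + 3 + 6 + 10 + 15 = 35.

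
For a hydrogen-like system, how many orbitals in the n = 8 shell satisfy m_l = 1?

7

Go through l = 0, …, 7 (the values permitted for n = 8).
Contributions: l=1 → 1; l=2 → 1; l=3 → 1; l=4 → 1; l=5 → 1; l=6 → 1; l=7 → 1.
Total orbitals: 1 + 1 + 1 + 1 + 1 + 1 + 1 = 7.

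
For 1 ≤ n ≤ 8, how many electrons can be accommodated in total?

Total orbitals = 1² + 2² + 3² + 4² + 5² + 6² + 7² + 8² = 204. Doubling for spin gives 408 electrons.

408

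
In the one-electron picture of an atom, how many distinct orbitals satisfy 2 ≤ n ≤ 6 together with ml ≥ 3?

For each n in the range, tally the orbitals obeying ml ≥ 3:
n=4 → 1; n=5 → 3; n=6 → 6.
Total orbitals: 1 + 3 + 6 = 10.

10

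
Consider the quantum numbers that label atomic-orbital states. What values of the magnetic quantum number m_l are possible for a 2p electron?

-1, 0, 1

The 2p subshell has l = 1, and m_l takes every integer from −l to +l. With l = 1 that gives the 3 values -1, 0, 1.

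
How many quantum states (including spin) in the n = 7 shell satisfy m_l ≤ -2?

The n = 7 shell has l = 0 through 6; check each.
The (l, m_l) pairs meeting m_l ≤ -2 give: l=2 → 1; l=3 → 2; l=4 → 3; l=5 → 4; l=6 → 5.
Orbitals: 1 + 2 + 3 + 4 + 5 = 15. Each orbital carries two spin states, so 15 × 2 = 30 states.

30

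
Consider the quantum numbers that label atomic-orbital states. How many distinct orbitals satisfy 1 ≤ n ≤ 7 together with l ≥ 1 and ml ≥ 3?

For each n in the range, tally the orbitals obeying l ≥ 1 and ml ≥ 3:
n=4 → 1; n=5 → 3; n=6 → 6; n=7 → 10.
Total orbitals: 1 + 3 + 6 + 10 = 20.

20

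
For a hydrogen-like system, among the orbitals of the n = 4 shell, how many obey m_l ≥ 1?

The n = 4 shell has l = 0 through 3; check each.
Per l-value: l=1 → 1; l=2 → 2; l=3 → 3.
Total orbitals: 1 + 2 + 3 = 6.

6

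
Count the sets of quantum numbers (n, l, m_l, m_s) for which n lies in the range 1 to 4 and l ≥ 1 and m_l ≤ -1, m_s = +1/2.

Work shell by shell — for each n, count the (l, m_l) pairs that satisfy l ≥ 1 and m_l ≤ -1:
n=2 → 1; n=3 → 3; n=4 → 6.
Orbitals: 1 + 3 + 6 = 10. With m_s fixed to +1/2 there is one state per orbital, so 10 states.

10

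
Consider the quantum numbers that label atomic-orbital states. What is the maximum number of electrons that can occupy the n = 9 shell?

A shell holds 2n² electrons: 2 × 9² = 2 × 81 = 162.

162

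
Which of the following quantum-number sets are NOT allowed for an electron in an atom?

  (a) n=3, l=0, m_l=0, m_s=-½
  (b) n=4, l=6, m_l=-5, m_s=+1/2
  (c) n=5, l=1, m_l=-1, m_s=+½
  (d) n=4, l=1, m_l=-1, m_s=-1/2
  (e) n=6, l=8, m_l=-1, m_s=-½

(b) and (e)

(b) has l = 6 ≥ n = 4, violating 0 ≤ l ≤ n−1.
(e) has l = 8 ≥ n = 6, violating 0 ≤ l ≤ n−1.
The remaining sets (a), (c), (d) satisfy all four rules.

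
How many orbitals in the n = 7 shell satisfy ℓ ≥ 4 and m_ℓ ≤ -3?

9

For n = 7, ℓ ranges over 0 … 6.
Per ℓ-value: ℓ=4 → 2; ℓ=5 → 3; ℓ=6 → 4.
Total orbitals: 2 + 3 + 4 = 9.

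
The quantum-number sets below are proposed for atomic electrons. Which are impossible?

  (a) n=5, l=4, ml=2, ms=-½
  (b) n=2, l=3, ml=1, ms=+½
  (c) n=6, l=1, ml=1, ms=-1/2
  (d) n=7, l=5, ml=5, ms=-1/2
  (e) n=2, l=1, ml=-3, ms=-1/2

(b) has l = 3 ≥ n = 2, violating 0 ≤ l ≤ n−1.
(e) has |ml| = 3 > l = 1, violating −l ≤ ml ≤ l.
The remaining sets (a), (c), (d) satisfy all four rules.

(b) and (e)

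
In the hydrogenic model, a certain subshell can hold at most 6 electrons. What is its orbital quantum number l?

l = 1

2(2l+1) = 6 ⇒ 2l+1 = 3 ⇒ l = 1.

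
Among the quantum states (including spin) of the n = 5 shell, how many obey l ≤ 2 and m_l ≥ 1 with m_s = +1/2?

3

The n = 5 shell has l = 0 through 4; check each.
Per l-value: l=1 → 1; l=2 → 2.
Orbitals: 1 + 2 = 3. With m_s fixed to a single value there is one state per orbital, giving 3 states.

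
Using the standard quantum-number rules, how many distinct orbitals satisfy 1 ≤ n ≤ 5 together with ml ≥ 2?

For each n in the range, tally the orbitals obeying ml ≥ 2:
n=3 → 1; n=4 → 3; n=5 → 6.
Total orbitals: 1 + 3 + 6 = 10.

10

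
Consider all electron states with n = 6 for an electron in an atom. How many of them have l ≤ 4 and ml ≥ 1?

20

Contributions: l=1 → 1; l=2 → 2; l=3 → 3; l=4 → 4.
Orbitals: 1 + 2 + 3 + 4 = 10. Each orbital carries two spin states, so 10 × 2 = 20 states.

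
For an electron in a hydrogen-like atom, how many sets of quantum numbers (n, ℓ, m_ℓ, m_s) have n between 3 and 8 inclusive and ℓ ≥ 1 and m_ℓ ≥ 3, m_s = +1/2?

Treat each shell separately and count matching orbitals:
n=4 → 1; n=5 → 3; n=6 → 6; n=7 → 10; n=8 → 15.
Orbitals: 1 + 3 + 6 + 10 + 15 = 35. With m_s fixed to +1/2 there is one state per orbital, so 35 states.

35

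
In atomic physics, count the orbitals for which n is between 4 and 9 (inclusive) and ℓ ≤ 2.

54

Work shell by shell — for each n, count the (ℓ, m_ℓ) pairs that satisfy ℓ ≤ 2:
n=4 → 9; n=5 → 9; n=6 → 9; n=7 → 9; n=8 → 9; n=9 → 9.
Total orbitals: 9 + 9 + 9 + 9 + 9 + 9 = 54.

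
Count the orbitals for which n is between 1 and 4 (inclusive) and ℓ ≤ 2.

23

Treat each shell separately and count matching orbitals:
n=1 → 1; n=2 → 4; n=3 → 9; n=4 → 9.
Total orbitals: 1 + 4 + 9 + 9 = 23.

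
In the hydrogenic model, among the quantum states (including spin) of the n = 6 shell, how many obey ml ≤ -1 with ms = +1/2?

Go through l = 0, …, 5 (the values permitted for n = 6).
Orbitals with ml ≤ -1, by l: l=1 → 1; l=2 → 2; l=3 → 3; l=4 → 4; l=5 → 5.
Orbitals: 1 + 2 + 3 + 4 + 5 = 15. With ms fixed to a single value there is one state per orbital, giving 15 states.

15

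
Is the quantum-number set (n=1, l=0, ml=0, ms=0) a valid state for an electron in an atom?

The spin quantum number for an electron can only be ms = +1/2 or −1/2; ms = 0 is not one of those.

No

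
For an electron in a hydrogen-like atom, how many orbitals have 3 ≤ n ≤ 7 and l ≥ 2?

115

Treat each shell separately and count matching orbitals:
n=3 → 5; n=4 → 12; n=5 → 21; n=6 → 32; n=7 → 45.
Total orbitals: 5 + 12 + 21 + 32 + 45 = 115.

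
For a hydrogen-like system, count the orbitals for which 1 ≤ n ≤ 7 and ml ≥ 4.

10

Work shell by shell — for each n, count the (l, ml) pairs that satisfy ml ≥ 4:
n=5 → 1; n=6 → 3; n=7 → 6.
Total orbitals: 1 + 3 + 6 = 10.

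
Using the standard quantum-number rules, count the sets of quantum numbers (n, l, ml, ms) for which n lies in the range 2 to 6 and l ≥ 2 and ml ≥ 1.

Per-shell orbital counts meeting the constraint:
n=3 → 2; n=4 → 5; n=5 → 9; n=6 → 14.
Orbitals: 2 + 5 + 9 + 14 = 30. Including both spin states (ms = ±1/2) gives 2 × 30 = 60 states.

60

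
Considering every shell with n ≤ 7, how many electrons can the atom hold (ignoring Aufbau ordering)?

280

Total orbitals = 1² + 2² + 3² + 4² + 5² + 6² + 7² = 140. Doubling for spin gives 280 electrons.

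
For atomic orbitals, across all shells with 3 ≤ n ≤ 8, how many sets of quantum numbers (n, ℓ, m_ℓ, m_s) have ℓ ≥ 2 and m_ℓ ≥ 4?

40

Go shell by shell, enumerating (ℓ, m_ℓ) with ℓ ≥ 2 and m_ℓ ≥ 4:
n=5 → 1; n=6 → 3; n=7 → 6; n=8 → 10.
Orbitals: 1 + 3 + 6 + 10 = 20. Including both spin states (m_s = ±1/2) gives 2 × 20 = 40 states.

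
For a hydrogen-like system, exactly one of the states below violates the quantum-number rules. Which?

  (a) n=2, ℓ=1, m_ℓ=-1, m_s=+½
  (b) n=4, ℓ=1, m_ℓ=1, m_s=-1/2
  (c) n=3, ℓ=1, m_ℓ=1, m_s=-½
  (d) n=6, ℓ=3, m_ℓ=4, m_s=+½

(d)

(d) has |m_ℓ| = 4 > ℓ = 3, violating −ℓ ≤ m_ℓ ≤ ℓ.
The remaining sets (a), (b), (c) satisfy all four rules.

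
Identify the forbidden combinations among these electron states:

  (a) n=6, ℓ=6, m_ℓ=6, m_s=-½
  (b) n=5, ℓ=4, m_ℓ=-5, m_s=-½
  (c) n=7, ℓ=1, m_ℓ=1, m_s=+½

(a) and (b)

(a) has ℓ = 6 ≥ n = 6, violating 0 ≤ ℓ ≤ n−1.
(b) has |m_ℓ| = 5 > ℓ = 4, violating −ℓ ≤ m_ℓ ≤ ℓ.
The remaining set (c) satisfies all four rules.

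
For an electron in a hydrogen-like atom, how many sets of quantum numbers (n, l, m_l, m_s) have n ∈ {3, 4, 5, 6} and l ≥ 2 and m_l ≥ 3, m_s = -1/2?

Go shell by shell, enumerating (l, m_l) with l ≥ 2 and m_l ≥ 3:
n=4 → 1; n=5 → 3; n=6 → 6.
Orbitals: 1 + 3 + 6 = 10. With m_s fixed to -1/2 there is one state per orbital, so 10 states.

10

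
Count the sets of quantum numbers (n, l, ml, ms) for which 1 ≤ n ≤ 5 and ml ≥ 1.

40

For each n in the range, tally the orbitals obeying ml ≥ 1:
n=2 → 1; n=3 → 3; n=4 → 6; n=5 → 10.
Orbitals: 1 + 3 + 6 + 10 = 20. Including both spin states (ms = ±1/2) gives 2 × 20 = 40 states.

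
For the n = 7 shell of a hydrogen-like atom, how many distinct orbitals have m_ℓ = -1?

Go through ℓ = 0, …, 6 (the values permitted for n = 7).
Contributions: ℓ=1 → 1; ℓ=2 → 1; ℓ=3 → 1; ℓ=4 → 1; ℓ=5 → 1; ℓ=6 → 1.
Total orbitals: 1 + 1 + 1 + 1 + 1 + 1 = 6.

6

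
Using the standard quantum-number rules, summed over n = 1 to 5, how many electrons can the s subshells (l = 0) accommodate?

An s subshell (l = 0) exists for every n ≥ 1, so shells n = 1, 2, 3, 4, 5 each contribute one — 5 subshells.
Since each s subshell holds 2(2·0+1) = 2 electrons, the total is 5 × 2 = 10.

10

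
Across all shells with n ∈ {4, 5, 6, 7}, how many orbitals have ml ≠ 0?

Count contributing orbitals for each principal shell:
n=4 → 12; n=5 → 20; n=6 → 30; n=7 → 42.
Total orbitals: 12 + 20 + 30 + 42 = 104.

104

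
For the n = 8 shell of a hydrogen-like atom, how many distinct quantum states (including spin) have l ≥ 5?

For n = 8, l ranges over 0 … 7.
Orbitals with l ≥ 5, by l: l=5 → 11; l=6 → 13; l=7 → 15.
Orbitals: 11 + 13 + 15 = 39. Each orbital carries two spin states, so 39 × 2 = 78 states.

78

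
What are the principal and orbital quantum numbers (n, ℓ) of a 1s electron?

The leading integer gives n = 1; the letter 's' means ℓ = 0.

n = 1, ℓ = 0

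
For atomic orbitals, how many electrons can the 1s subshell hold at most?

2

A subshell with ℓ = 0 has 2ℓ+1 = 1 orbital, each holding 2 electrons (spin ±1/2), so 1 × 2 = 2.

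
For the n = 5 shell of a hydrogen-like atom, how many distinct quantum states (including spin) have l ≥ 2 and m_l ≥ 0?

24

Go through l = 0, …, 4 (the values permitted for n = 5).
Contributions: l=2 → 3; l=3 → 4; l=4 → 5.
Orbitals: 3 + 4 + 5 = 12. Each orbital carries two spin states, so 12 × 2 = 24 states.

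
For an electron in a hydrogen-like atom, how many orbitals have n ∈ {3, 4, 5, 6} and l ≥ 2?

70

Treat each shell separately and count matching orbitals:
n=3 → 5; n=4 → 12; n=5 → 21; n=6 → 32.
Total orbitals: 5 + 12 + 21 + 32 = 70.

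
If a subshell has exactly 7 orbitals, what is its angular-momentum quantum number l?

2l+1 = 7 gives l = 3.

l = 3 (f)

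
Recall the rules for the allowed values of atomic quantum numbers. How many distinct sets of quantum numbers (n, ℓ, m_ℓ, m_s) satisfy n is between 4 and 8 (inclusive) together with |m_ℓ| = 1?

100

Treat each shell separately and count matching orbitals:
n=4 → 6; n=5 → 8; n=6 → 10; n=7 → 12; n=8 → 14.
Orbitals: 6 + 8 + 10 + 12 + 14 = 50. Including both spin states (m_s = ±1/2) gives 2 × 50 = 100 states.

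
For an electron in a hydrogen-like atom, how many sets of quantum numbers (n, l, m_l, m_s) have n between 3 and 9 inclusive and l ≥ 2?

Go shell by shell, enumerating (l, m_l) with l ≥ 2:
n=3 → 5; n=4 → 12; n=5 → 21; n=6 → 32; n=7 → 45; n=8 → 60; n=9 → 77.
Orbitals: 5 + 12 + 21 + 32 + 45 + 60 + 77 = 252. Including both spin states (m_s = ±1/2) gives 2 × 252 = 504 states.

504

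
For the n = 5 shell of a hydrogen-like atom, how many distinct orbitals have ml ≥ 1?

The (l, ml) pairs meeting ml ≥ 1 give: l=1 → 1; l=2 → 2; l=3 → 3; l=4 → 4.
Total orbitals: 1 + 2 + 3 + 4 = 10.

10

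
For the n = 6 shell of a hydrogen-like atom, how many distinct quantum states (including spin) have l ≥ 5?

22

Go through l = 0, …, 5 (the values permitted for n = 6).
The (l, m_l) pairs meeting l ≥ 5 give: l=5 → 11.
Orbitals: 11. Each orbital carries two spin states, so 11 × 2 = 22 states.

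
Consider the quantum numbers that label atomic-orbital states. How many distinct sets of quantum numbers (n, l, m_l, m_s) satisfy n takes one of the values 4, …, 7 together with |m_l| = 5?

12

Go shell by shell, enumerating (l, m_l) with |m_l| = 5:
n=6 → 2; n=7 → 4.
Orbitals: 2 + 4 = 6. Including both spin states (m_s = ±1/2) gives 2 × 6 = 12 states.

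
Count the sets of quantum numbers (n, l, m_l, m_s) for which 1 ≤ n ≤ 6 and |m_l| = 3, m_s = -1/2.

For each n in the range, tally the orbitals obeying |m_l| = 3:
n=4 → 2; n=5 → 4; n=6 → 6.
Orbitals: 2 + 4 + 6 = 12. With m_s fixed to -1/2 there is one state per orbital, so 12 states.

12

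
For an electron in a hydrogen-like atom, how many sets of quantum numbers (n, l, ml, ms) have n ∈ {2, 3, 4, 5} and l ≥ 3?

46

For each n in the range, tally the orbitals obeying l ≥ 3:
n=4 → 7; n=5 → 16.
Orbitals: 7 + 16 = 23. Including both spin states (ms = ±1/2) gives 2 × 23 = 46 states.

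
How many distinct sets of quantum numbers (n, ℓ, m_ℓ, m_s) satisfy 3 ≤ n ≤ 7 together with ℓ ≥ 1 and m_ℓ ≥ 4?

Per-shell orbital counts meeting the constraint:
n=5 → 1; n=6 → 3; n=7 → 6.
Orbitals: 1 + 3 + 6 = 10. Including both spin states (m_s = ±1/2) gives 2 × 10 = 20 states.

20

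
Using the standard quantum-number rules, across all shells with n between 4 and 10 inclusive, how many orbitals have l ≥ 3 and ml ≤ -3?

Per-shell orbital counts meeting the constraint:
n=4 → 1; n=5 → 3; n=6 → 6; n=7 → 10; n=8 → 15; n=9 → 21; n=10 → 28.
Total orbitals: 1 + 3 + 6 + 10 + 15 + 21 + 28 = 84.

84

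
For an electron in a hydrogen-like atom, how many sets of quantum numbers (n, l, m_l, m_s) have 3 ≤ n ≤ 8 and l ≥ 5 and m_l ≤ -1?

68

Go shell by shell, enumerating (l, m_l) with l ≥ 5 and m_l ≤ -1:
n=6 → 5; n=7 → 11; n=8 → 18.
Orbitals: 5 + 11 + 18 = 34. Including both spin states (m_s = ±1/2) gives 2 × 34 = 68 states.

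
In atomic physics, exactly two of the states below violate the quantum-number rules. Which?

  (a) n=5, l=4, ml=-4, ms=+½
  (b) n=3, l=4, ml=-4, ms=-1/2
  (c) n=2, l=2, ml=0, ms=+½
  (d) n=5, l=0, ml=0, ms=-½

(b) and (c)

(b) has l = 4 ≥ n = 3, violating 0 ≤ l ≤ n−1.
(c) has l = 2 ≥ n = 2, violating 0 ≤ l ≤ n−1.
The remaining sets (a), (d) satisfy all four rules.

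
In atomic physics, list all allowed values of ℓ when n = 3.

ℓ is an integer with 0 ≤ ℓ ≤ n−1, so for n = 3: ℓ = 0, 1, 2.

0, 1, 2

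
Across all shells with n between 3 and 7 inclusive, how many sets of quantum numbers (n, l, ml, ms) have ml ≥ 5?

Work shell by shell — for each n, count the (l, ml) pairs that satisfy ml ≥ 5:
n=6 → 1; n=7 → 3.
Orbitals: 1 + 3 = 4. Including both spin states (ms = ±1/2) gives 2 × 4 = 8 states.

8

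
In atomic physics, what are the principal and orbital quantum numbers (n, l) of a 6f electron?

n = 6, l = 3

The leading integer gives n = 6; the letter 'f' means l = 3.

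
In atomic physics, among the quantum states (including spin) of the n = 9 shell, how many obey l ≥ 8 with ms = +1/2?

17

The n = 9 shell has l = 0 through 8; check each.
Contributions: l=8 → 17.
Orbitals: 17. With ms fixed to a single value there is one state per orbital, giving 17 states.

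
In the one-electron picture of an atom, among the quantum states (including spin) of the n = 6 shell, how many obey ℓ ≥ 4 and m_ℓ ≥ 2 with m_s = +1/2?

7

Orbitals with ℓ ≥ 4 and m_ℓ ≥ 2, by ℓ: ℓ=4 → 3; ℓ=5 → 4.
Orbitals: 3 + 4 = 7. With m_s fixed to a single value there is one state per orbital, giving 7 states.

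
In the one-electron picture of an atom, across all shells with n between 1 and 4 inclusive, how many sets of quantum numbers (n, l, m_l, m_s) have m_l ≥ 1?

Work shell by shell — for each n, count the (l, m_l) pairs that satisfy m_l ≥ 1:
n=2 → 1; n=3 → 3; n=4 → 6.
Orbitals: 1 + 3 + 6 = 10. Including both spin states (m_s = ±1/2) gives 2 × 10 = 20 states.

20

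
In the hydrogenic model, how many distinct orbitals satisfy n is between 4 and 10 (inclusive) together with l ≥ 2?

Per-shell orbital counts meeting the constraint:
n=4 → 12; n=5 → 21; n=6 → 32; n=7 → 45; n=8 → 60; n=9 → 77; n=10 → 96.
Total orbitals: 12 + 21 + 32 + 45 + 60 + 77 + 96 = 343.

343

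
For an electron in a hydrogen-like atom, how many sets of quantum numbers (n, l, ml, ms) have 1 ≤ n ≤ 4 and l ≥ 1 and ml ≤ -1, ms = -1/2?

Per-shell orbital counts meeting the constraint:
n=2 → 1; n=3 → 3; n=4 → 6.
Orbitals: 1 + 3 + 6 = 10. With ms fixed to -1/2 there is one state per orbital, so 10 states.

10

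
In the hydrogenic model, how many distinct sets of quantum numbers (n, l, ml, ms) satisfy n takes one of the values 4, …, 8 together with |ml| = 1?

100

For each n in the range, tally the orbitals obeying |ml| = 1:
n=4 → 6; n=5 → 8; n=6 → 10; n=7 → 12; n=8 → 14.
Orbitals: 6 + 8 + 10 + 12 + 14 = 50. Including both spin states (ms = ±1/2) gives 2 × 50 = 100 states.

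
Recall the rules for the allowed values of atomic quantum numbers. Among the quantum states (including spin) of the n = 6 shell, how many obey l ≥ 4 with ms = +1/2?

For n = 6, l ranges over 0 … 5.
Orbitals with l ≥ 4, by l: l=4 → 9; l=5 → 11.
Orbitals: 9 + 11 = 20. With ms fixed to a single value there is one state per orbital, giving 20 states.

20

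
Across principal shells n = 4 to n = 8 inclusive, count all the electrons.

380

Shell n has n² orbitals: 4²=16 + 5²=25 + 6²=36 + 7²=49 + 8²=64 = 190 orbitals.
Two spin states per orbital: 2 × 190 = 380 electrons.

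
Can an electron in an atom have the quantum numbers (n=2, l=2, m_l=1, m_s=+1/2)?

The orbital quantum number must satisfy 0 ≤ l ≤ n−1. With n = 2 the allowed l values are 0, 1, so l = 2 is out of range.

Invalid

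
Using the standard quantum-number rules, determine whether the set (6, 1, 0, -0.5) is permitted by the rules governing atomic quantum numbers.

n = 6 is a positive integer. l = 1 satisfies 0 ≤ l ≤ n−1 = 5. m_l = 0 lies in the range −l … +l (here −1 … 1). m_s = -1/2 is one of ±1/2.
All four constraints are satisfied.

Yes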